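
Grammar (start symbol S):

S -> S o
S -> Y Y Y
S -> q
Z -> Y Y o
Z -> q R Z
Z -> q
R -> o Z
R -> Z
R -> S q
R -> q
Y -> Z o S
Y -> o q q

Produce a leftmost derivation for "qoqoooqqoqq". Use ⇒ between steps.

S ⇒ YYY ⇒ ZoSYY ⇒ qoSYY ⇒ qoSoYY ⇒ qoSooYY ⇒ qoqooYY ⇒ qoqoooqqY ⇒ qoqoooqqoqq

S ⇒ YYY   [S -> Y Y Y]
YYY ⇒ ZoSYY   [Y -> Z o S]
ZoSYY ⇒ qoSYY   [Z -> q]
qoSYY ⇒ qoSoYY   [S -> S o]
qoSoYY ⇒ qoSooYY   [S -> S o]
qoSooYY ⇒ qoqooYY   [S -> q]
qoqooYY ⇒ qoqoooqqY   [Y -> o q q]
qoqoooqqY ⇒ qoqoooqqoqq   [Y -> o q q]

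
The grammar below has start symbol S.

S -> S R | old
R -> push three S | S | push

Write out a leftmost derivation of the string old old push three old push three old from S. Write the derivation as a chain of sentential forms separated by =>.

S => S R => S R R => old R R => old S R => old old R => old old push three S => old old push three S R => old old push three old R => old old push three old push three S => old old push three old push three old

S => S R   [S -> S R]
S R => S R R   [S -> S R]
S R R => old R R   [S -> old]
old R R => old S R   [R -> S]
old S R => old old R   [S -> old]
old old R => old old push three S   [R -> push three S]
old old push three S => old old push three S R   [S -> S R]
old old push three S R => old old push three old R   [S -> old]
old old push three old R => old old push three old push three S   [R -> push three S]
old old push three old push three S => old old push three old push three old   [S -> old]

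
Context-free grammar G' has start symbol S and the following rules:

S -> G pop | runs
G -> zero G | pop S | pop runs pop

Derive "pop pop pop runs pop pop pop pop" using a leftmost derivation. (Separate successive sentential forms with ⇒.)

S ⇒ G pop   [S -> G pop]
G pop ⇒ pop S pop   [G -> pop S]
pop S pop ⇒ pop G pop pop   [S -> G pop]
pop G pop pop ⇒ pop pop S pop pop   [G -> pop S]
pop pop S pop pop ⇒ pop pop G pop pop pop   [S -> G pop]
pop pop G pop pop pop ⇒ pop pop pop runs pop pop pop pop   [G -> pop runs pop]

S ⇒ G pop ⇒ pop S pop ⇒ pop G pop pop ⇒ pop pop S pop pop ⇒ pop pop G pop pop pop ⇒ pop pop pop runs pop pop pop pop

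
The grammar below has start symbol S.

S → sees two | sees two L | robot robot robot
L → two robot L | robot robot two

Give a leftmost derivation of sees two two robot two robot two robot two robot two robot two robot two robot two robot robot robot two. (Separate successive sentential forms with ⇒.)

S ⇒ sees two L ⇒ sees two two robot L ⇒ sees two two robot two robot L ⇒ sees two two robot two robot two robot L ⇒ sees two two robot two robot two robot two robot L ⇒ sees two two robot two robot two robot two robot two robot L ⇒ sees two two robot two robot two robot two robot two robot two robot L ⇒ sees two two robot two robot two robot two robot two robot two robot two robot L ⇒ sees two two robot two robot two robot two robot two robot two robot two robot two robot L ⇒ sees two two robot two robot two robot two robot two robot two robot two robot two robot robot robot two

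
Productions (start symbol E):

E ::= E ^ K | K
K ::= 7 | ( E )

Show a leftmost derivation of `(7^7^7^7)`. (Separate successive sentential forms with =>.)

E => K   [E ::= K]
K => (E)   [K ::= ( E )]
(E) => (E^K)   [E ::= E ^ K]
(E^K) => (E^K^K)   [E ::= E ^ K]
(E^K^K) => (E^K^K^K)   [E ::= E ^ K]
(E^K^K^K) => (K^K^K^K)   [E ::= K]
(K^K^K^K) => (7^K^K^K)   [K ::= 7]
(7^K^K^K) => (7^7^K^K)   [K ::= 7]
(7^7^K^K) => (7^7^7^K)   [K ::= 7]
(7^7^7^K) => (7^7^7^7)   [K ::= 7]

E => K => (E) => (E^K) => (E^K^K) => (E^K^K^K) => (K^K^K^K) => (7^K^K^K) => (7^7^K^K) => (7^7^7^K) => (7^7^7^7)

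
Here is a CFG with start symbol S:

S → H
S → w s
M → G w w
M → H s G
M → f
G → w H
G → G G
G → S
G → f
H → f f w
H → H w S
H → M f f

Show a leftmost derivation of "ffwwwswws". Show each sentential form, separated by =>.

S => H => HwS => HwSwS => ffwwSwS => ffwwwswS => ffwwwswws

S => H   [S → H]
H => HwS   [H → H w S]
HwS => HwSwS   [H → H w S]
HwSwS => ffwwSwS   [H → f f w]
ffwwSwS => ffwwwswS   [S → w s]
ffwwwswS => ffwwwswws   [S → w s]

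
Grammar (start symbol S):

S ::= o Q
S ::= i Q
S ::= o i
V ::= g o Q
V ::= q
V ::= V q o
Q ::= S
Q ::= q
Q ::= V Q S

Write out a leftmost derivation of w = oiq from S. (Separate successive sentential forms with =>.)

S => oQ => oS => oiQ => oiq

S => oQ   [S ::= o Q]
oQ => oS   [Q ::= S]
oS => oiQ   [S ::= i Q]
oiQ => oiq   [Q ::= q]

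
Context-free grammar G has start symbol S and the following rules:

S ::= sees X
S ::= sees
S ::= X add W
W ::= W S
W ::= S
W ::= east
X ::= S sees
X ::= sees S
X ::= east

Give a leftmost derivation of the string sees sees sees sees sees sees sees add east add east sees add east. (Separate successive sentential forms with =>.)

S => X add W => S sees add W => X add W sees add W => sees S add W sees add W => sees X add W add W sees add W => sees S sees add W add W sees add W => sees sees X sees add W add W sees add W => sees sees sees S sees add W add W sees add W => sees sees sees sees X sees add W add W sees add W => sees sees sees sees sees S sees add W add W sees add W => sees sees sees sees sees sees sees add W add W sees add W => sees sees sees sees sees sees sees add east add W sees add W => sees sees sees sees sees sees sees add east add east sees add W => sees sees sees sees sees sees sees add east add east sees add east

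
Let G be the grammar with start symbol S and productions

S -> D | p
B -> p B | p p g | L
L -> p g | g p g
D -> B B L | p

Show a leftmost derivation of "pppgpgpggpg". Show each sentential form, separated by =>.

S => D   [S -> D]
D => BBL   [D -> B B L]
BBL => pBBL   [B -> p B]
pBBL => pppgBL   [B -> p p g]
pppgBL => pppgpBL   [B -> p B]
pppgpBL => pppgpLL   [B -> L]
pppgpLL => pppgpgpgL   [L -> g p g]
pppgpgpgL => pppgpgpggpg   [L -> g p g]

S => D => BBL => pBBL => pppgBL => pppgpBL => pppgpLL => pppgpgpgL => pppgpgpggpg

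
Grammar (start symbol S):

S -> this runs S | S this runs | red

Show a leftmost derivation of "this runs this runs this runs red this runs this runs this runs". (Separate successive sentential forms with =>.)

S => this runs S => this runs S this runs => this runs this runs S this runs => this runs this runs S this runs this runs => this runs this runs S this runs this runs this runs => this runs this runs this runs S this runs this runs this runs => this runs this runs this runs red this runs this runs this runs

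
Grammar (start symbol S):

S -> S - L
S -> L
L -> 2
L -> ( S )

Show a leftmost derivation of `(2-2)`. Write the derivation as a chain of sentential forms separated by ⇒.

S⇒L⇒(S)⇒(S-L)⇒(L-L)⇒(2-L)⇒(2-2)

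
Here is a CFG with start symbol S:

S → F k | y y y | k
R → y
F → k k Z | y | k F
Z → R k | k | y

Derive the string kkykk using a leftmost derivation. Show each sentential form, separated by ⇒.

S ⇒ Fk ⇒ kkZk ⇒ kkRkk ⇒ kkykk

S ⇒ Fk   [S → F k]
Fk ⇒ kkZk   [F → k k Z]
kkZk ⇒ kkRkk   [Z → R k]
kkRkk ⇒ kkykk   [R → y]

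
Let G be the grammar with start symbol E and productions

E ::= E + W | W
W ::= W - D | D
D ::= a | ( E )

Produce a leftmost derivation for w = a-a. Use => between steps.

E => W => W-D => D-D => a-D => a-a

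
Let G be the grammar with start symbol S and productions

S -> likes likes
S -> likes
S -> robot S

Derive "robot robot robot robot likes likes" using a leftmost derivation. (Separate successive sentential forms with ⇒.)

S ⇒ robot S ⇒ robot robot S ⇒ robot robot robot S ⇒ robot robot robot robot S ⇒ robot robot robot robot likes likes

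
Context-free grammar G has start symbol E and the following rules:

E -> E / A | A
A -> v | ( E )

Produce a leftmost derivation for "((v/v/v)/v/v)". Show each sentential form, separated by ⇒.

E ⇒ A ⇒ (E) ⇒ (E/A) ⇒ (E/A/A) ⇒ (A/A/A) ⇒ ((E)/A/A) ⇒ ((E/A)/A/A) ⇒ ((E/A/A)/A/A) ⇒ ((A/A/A)/A/A) ⇒ ((v/A/A)/A/A) ⇒ ((v/v/A)/A/A) ⇒ ((v/v/v)/A/A) ⇒ ((v/v/v)/v/A) ⇒ ((v/v/v)/v/v)

E ⇒ A   [E -> A]
A ⇒ (E)   [A -> ( E )]
(E) ⇒ (E/A)   [E -> E / A]
(E/A) ⇒ (E/A/A)   [E -> E / A]
(E/A/A) ⇒ (A/A/A)   [E -> A]
(A/A/A) ⇒ ((E)/A/A)   [A -> ( E )]
((E)/A/A) ⇒ ((E/A)/A/A)   [E -> E / A]
((E/A)/A/A) ⇒ ((E/A/A)/A/A)   [E -> E / A]
((E/A/A)/A/A) ⇒ ((A/A/A)/A/A)   [E -> A]
((A/A/A)/A/A) ⇒ ((v/A/A)/A/A)   [A -> v]
((v/A/A)/A/A) ⇒ ((v/v/A)/A/A)   [A -> v]
((v/v/A)/A/A) ⇒ ((v/v/v)/A/A)   [A -> v]
((v/v/v)/A/A) ⇒ ((v/v/v)/v/A)   [A -> v]
((v/v/v)/v/A) ⇒ ((v/v/v)/v/v)   [A -> v]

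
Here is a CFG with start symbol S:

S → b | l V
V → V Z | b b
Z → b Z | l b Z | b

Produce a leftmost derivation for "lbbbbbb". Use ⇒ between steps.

S ⇒ lV   [S → l V]
lV ⇒ lVZ   [V → V Z]
lVZ ⇒ lVZZ   [V → V Z]
lVZZ ⇒ lVZZZ   [V → V Z]
lVZZZ ⇒ lVZZZZ   [V → V Z]
lVZZZZ ⇒ lbbZZZZ   [V → b b]
lbbZZZZ ⇒ lbbbZZZ   [Z → b]
lbbbZZZ ⇒ lbbbbZZ   [Z → b]
lbbbbZZ ⇒ lbbbbbZ   [Z → b]
lbbbbbZ ⇒ lbbbbbb   [Z → b]

S ⇒ lV ⇒ lVZ ⇒ lVZZ ⇒ lVZZZ ⇒ lVZZZZ ⇒ lbbZZZZ ⇒ lbbbZZZ ⇒ lbbbbZZ ⇒ lbbbbbZ ⇒ lbbbbbb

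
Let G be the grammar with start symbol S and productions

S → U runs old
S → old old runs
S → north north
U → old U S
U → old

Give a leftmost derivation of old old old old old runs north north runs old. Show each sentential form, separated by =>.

S => U runs old   [S → U runs old]
U runs old => old U S runs old   [U → old U S]
old U S runs old => old old U S S runs old   [U → old U S]
old old U S S runs old => old old old S S runs old   [U → old]
old old old S S runs old => old old old old old runs S runs old   [S → old old runs]
old old old old old runs S runs old => old old old old old runs north north runs old   [S → north north]

S => U runs old => old U S runs old => old old U S S runs old => old old old S S runs old => old old old old old runs S runs old => old old old old old runs north north runs old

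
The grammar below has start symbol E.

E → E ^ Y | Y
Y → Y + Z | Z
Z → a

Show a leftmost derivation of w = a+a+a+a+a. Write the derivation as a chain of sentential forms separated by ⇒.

E ⇒ Y ⇒ Y+Z ⇒ Y+Z+Z ⇒ Y+Z+Z+Z ⇒ Y+Z+Z+Z+Z ⇒ Z+Z+Z+Z+Z ⇒ a+Z+Z+Z+Z ⇒ a+a+Z+Z+Z ⇒ a+a+a+Z+Z ⇒ a+a+a+a+Z ⇒ a+a+a+a+a

E ⇒ Y   [E → Y]
Y ⇒ Y+Z   [Y → Y + Z]
Y+Z ⇒ Y+Z+Z   [Y → Y + Z]
Y+Z+Z ⇒ Y+Z+Z+Z   [Y → Y + Z]
Y+Z+Z+Z ⇒ Y+Z+Z+Z+Z   [Y → Y + Z]
Y+Z+Z+Z+Z ⇒ Z+Z+Z+Z+Z   [Y → Z]
Z+Z+Z+Z+Z ⇒ a+Z+Z+Z+Z   [Z → a]
a+Z+Z+Z+Z ⇒ a+a+Z+Z+Z   [Z → a]
a+a+Z+Z+Z ⇒ a+a+a+Z+Z   [Z → a]
a+a+a+Z+Z ⇒ a+a+a+a+Z   [Z → a]
a+a+a+a+Z ⇒ a+a+a+a+a   [Z → a]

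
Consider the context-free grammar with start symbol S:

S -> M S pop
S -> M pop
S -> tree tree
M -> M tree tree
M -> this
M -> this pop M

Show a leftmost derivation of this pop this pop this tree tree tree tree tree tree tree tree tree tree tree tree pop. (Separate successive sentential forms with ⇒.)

S ⇒ M pop ⇒ this pop M pop ⇒ this pop M tree tree pop ⇒ this pop M tree tree tree tree pop ⇒ this pop this pop M tree tree tree tree pop ⇒ this pop this pop M tree tree tree tree tree tree pop ⇒ this pop this pop M tree tree tree tree tree tree tree tree pop ⇒ this pop this pop M tree tree tree tree tree tree tree tree tree tree pop ⇒ this pop this pop M tree tree tree tree tree tree tree tree tree tree tree tree pop ⇒ this pop this pop this tree tree tree tree tree tree tree tree tree tree tree tree pop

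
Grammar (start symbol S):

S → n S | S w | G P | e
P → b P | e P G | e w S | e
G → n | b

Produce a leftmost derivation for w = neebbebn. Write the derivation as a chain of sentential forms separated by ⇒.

S⇒GP⇒nP⇒nePG⇒neePGG⇒neebPGG⇒neebbPGG⇒neebbeGG⇒neebbebG⇒neebbebn

S ⇒ GP   [S → G P]
GP ⇒ nP   [G → n]
nP ⇒ nePG   [P → e P G]
nePG ⇒ neePGG   [P → e P G]
neePGG ⇒ neebPGG   [P → b P]
neebPGG ⇒ neebbPGG   [P → b P]
neebbPGG ⇒ neebbeGG   [P → e]
neebbeGG ⇒ neebbebG   [G → b]
neebbebG ⇒ neebbebn   [G → n]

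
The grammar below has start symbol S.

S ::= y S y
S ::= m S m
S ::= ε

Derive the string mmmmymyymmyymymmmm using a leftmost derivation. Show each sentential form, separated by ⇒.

S⇒mSm⇒mmSmm⇒mmmSmmm⇒mmmmSmmmm⇒mmmmySymmmm⇒mmmmymSmymmmm⇒mmmmymySymymmmm⇒mmmmymyySyymymmmm⇒mmmmymyymSmyymymmmm⇒mmmmymyymmyymymmmm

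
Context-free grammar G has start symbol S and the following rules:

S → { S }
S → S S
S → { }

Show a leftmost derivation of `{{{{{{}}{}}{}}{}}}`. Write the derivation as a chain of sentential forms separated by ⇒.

S ⇒ {S} ⇒ {{S}} ⇒ {{SS}} ⇒ {{{S}S}} ⇒ {{{SS}S}} ⇒ {{{{S}S}S}} ⇒ {{{{SS}S}S}} ⇒ {{{{{S}S}S}S}} ⇒ {{{{{{}}S}S}S}} ⇒ {{{{{{}}{}}S}S}} ⇒ {{{{{{}}{}}{}}S}} ⇒ {{{{{{}}{}}{}}{}}}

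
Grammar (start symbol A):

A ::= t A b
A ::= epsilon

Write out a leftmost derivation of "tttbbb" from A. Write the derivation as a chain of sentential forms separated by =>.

A=>tAb=>ttAbb=>tttAbbb=>tttbbb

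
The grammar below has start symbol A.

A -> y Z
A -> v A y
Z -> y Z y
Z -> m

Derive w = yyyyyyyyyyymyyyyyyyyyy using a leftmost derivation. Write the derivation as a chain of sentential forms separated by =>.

A => yZ => yyZy => yyyZyy => yyyyZyyy => yyyyyZyyyy => yyyyyyZyyyyy => yyyyyyyZyyyyyy => yyyyyyyyZyyyyyyy => yyyyyyyyyZyyyyyyyy => yyyyyyyyyyZyyyyyyyyy => yyyyyyyyyyyZyyyyyyyyyy => yyyyyyyyyyymyyyyyyyyyy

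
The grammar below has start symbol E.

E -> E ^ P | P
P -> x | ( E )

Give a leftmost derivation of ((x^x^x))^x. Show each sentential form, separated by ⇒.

E ⇒ E^P ⇒ P^P ⇒ (E)^P ⇒ (P)^P ⇒ ((E))^P ⇒ ((E^P))^P ⇒ ((E^P^P))^P ⇒ ((P^P^P))^P ⇒ ((x^P^P))^P ⇒ ((x^x^P))^P ⇒ ((x^x^x))^P ⇒ ((x^x^x))^x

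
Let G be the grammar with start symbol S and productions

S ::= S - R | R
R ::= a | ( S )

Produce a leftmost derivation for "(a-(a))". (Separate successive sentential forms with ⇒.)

S ⇒ R   [S ::= R]
R ⇒ (S)   [R ::= ( S )]
(S) ⇒ (S-R)   [S ::= S - R]
(S-R) ⇒ (R-R)   [S ::= R]
(R-R) ⇒ (a-R)   [R ::= a]
(a-R) ⇒ (a-(S))   [R ::= ( S )]
(a-(S)) ⇒ (a-(R))   [S ::= R]
(a-(R)) ⇒ (a-(a))   [R ::= a]

S ⇒ R ⇒ (S) ⇒ (S-R) ⇒ (R-R) ⇒ (a-R) ⇒ (a-(S)) ⇒ (a-(R)) ⇒ (a-(a))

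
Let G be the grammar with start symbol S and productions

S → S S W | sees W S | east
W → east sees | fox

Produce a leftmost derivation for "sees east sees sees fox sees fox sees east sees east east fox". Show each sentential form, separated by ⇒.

S ⇒ sees W S   [S → sees W S]
sees W S ⇒ sees east sees S   [W → east sees]
sees east sees S ⇒ sees east sees sees W S   [S → sees W S]
sees east sees sees W S ⇒ sees east sees sees fox S   [W → fox]
sees east sees sees fox S ⇒ sees east sees sees fox sees W S   [S → sees W S]
sees east sees sees fox sees W S ⇒ sees east sees sees fox sees fox S   [W → fox]
sees east sees sees fox sees fox S ⇒ sees east sees sees fox sees fox S S W   [S → S S W]
sees east sees sees fox sees fox S S W ⇒ sees east sees sees fox sees fox sees W S S W   [S → sees W S]
sees east sees sees fox sees fox sees W S S W ⇒ sees east sees sees fox sees fox sees east sees S S W   [W → east sees]
sees east sees sees fox sees fox sees east sees S S W ⇒ sees east sees sees fox sees fox sees east sees east S W   [S → east]
sees east sees sees fox sees fox sees east sees east S W ⇒ sees east sees sees fox sees fox sees east sees east east W   [S → east]
sees east sees sees fox sees fox sees east sees east east W ⇒ sees east sees sees fox sees fox sees east sees east east fox   [W → fox]

S ⇒ sees W S ⇒ sees east sees S ⇒ sees east sees sees W S ⇒ sees east sees sees fox S ⇒ sees east sees sees fox sees W S ⇒ sees east sees sees fox sees fox S ⇒ sees east sees sees fox sees fox S S W ⇒ sees east sees sees fox sees fox sees W S S W ⇒ sees east sees sees fox sees fox sees east sees S S W ⇒ sees east sees sees fox sees fox sees east sees east S W ⇒ sees east sees sees fox sees fox sees east sees east east W ⇒ sees east sees sees fox sees fox sees east sees east east fox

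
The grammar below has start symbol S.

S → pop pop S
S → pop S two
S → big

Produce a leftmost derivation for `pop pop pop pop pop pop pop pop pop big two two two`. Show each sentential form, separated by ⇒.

S ⇒ pop S two ⇒ pop pop pop S two ⇒ pop pop pop pop pop S two ⇒ pop pop pop pop pop pop S two two ⇒ pop pop pop pop pop pop pop pop S two two ⇒ pop pop pop pop pop pop pop pop pop S two two two ⇒ pop pop pop pop pop pop pop pop pop big two two two

S ⇒ pop S two   [S → pop S two]
pop S two ⇒ pop pop pop S two   [S → pop pop S]
pop pop pop S two ⇒ pop pop pop pop pop S two   [S → pop pop S]
pop pop pop pop pop S two ⇒ pop pop pop pop pop pop S two two   [S → pop S two]
pop pop pop pop pop pop S two two ⇒ pop pop pop pop pop pop pop pop S two two   [S → pop pop S]
pop pop pop pop pop pop pop pop S two two ⇒ pop pop pop pop pop pop pop pop pop S two two two   [S → pop S two]
pop pop pop pop pop pop pop pop pop S two two two ⇒ pop pop pop pop pop pop pop pop pop big two two two   [S → big]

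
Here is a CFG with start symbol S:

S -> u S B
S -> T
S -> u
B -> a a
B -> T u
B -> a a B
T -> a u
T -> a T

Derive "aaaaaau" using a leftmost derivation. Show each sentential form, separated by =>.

S=>T=>aT=>aaT=>aaaT=>aaaaT=>aaaaaT=>aaaaaau

S => T   [S -> T]
T => aT   [T -> a T]
aT => aaT   [T -> a T]
aaT => aaaT   [T -> a T]
aaaT => aaaaT   [T -> a T]
aaaaT => aaaaaT   [T -> a T]
aaaaaT => aaaaaau   [T -> a u]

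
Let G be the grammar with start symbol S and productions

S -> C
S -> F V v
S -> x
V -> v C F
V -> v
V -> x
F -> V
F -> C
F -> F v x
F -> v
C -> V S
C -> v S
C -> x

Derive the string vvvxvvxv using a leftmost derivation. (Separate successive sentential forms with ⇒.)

S⇒FVv⇒CVv⇒vSVv⇒vFVvVv⇒vVVvVv⇒vvVvVv⇒vvvCFvVv⇒vvvxFvVv⇒vvvxvvVv⇒vvvxvvxv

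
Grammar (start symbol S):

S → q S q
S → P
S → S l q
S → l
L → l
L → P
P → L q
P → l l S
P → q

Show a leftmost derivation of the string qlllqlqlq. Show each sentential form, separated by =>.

S => Slq => Slqlq => qSqlqlq => qPqlqlq => qllSqlqlq => qlllqlqlq

S => Slq   [S → S l q]
Slq => Slqlq   [S → S l q]
Slqlq => qSqlqlq   [S → q S q]
qSqlqlq => qPqlqlq   [S → P]
qPqlqlq => qllSqlqlq   [P → l l S]
qllSqlqlq => qlllqlqlq   [S → l]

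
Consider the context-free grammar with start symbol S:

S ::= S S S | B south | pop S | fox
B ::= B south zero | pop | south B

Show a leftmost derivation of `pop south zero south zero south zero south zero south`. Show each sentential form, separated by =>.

S => B south => B south zero south => B south zero south zero south => B south zero south zero south zero south => B south zero south zero south zero south zero south => pop south zero south zero south zero south zero south

S => B south   [S ::= B south]
B south => B south zero south   [B ::= B south zero]
B south zero south => B south zero south zero south   [B ::= B south zero]
B south zero south zero south => B south zero south zero south zero south   [B ::= B south zero]
B south zero south zero south zero south => B south zero south zero south zero south zero south   [B ::= B south zero]
B south zero south zero south zero south zero south => pop south zero south zero south zero south zero south   [B ::= pop]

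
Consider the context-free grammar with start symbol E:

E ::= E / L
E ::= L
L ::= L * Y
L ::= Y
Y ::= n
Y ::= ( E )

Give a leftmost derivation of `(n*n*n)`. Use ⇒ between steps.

E⇒L⇒Y⇒(E)⇒(L)⇒(L*Y)⇒(L*Y*Y)⇒(Y*Y*Y)⇒(n*Y*Y)⇒(n*n*Y)⇒(n*n*n)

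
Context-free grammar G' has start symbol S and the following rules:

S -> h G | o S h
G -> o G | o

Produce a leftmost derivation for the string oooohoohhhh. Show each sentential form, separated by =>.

S => oSh => ooShh => oooShhh => ooooShhhh => oooohGhhhh => oooohoGhhhh => oooohoohhhh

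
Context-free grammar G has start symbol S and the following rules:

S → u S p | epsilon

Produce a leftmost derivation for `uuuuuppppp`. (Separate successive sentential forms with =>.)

S => uSp   [S → u S p]
uSp => uuSpp   [S → u S p]
uuSpp => uuuSppp   [S → u S p]
uuuSppp => uuuuSpppp   [S → u S p]
uuuuSpppp => uuuuuSppppp   [S → u S p]
uuuuuSppppp => uuuuuppppp   [S → epsilon]

S => uSp => uuSpp => uuuSppp => uuuuSpppp => uuuuuSppppp => uuuuuppppp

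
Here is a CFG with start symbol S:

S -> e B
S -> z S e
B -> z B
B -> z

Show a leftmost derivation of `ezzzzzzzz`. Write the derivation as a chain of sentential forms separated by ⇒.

S ⇒ eB   [S -> e B]
eB ⇒ ezB   [B -> z B]
ezB ⇒ ezzB   [B -> z B]
ezzB ⇒ ezzzB   [B -> z B]
ezzzB ⇒ ezzzzB   [B -> z B]
ezzzzB ⇒ ezzzzzB   [B -> z B]
ezzzzzB ⇒ ezzzzzzB   [B -> z B]
ezzzzzzB ⇒ ezzzzzzzB   [B -> z B]
ezzzzzzzB ⇒ ezzzzzzzz   [B -> z]

S ⇒ eB ⇒ ezB ⇒ ezzB ⇒ ezzzB ⇒ ezzzzB ⇒ ezzzzzB ⇒ ezzzzzzB ⇒ ezzzzzzzB ⇒ ezzzzzzzz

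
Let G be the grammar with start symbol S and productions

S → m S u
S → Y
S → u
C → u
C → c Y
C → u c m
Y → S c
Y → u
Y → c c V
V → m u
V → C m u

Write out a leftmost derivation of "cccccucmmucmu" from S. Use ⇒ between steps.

S⇒Y⇒ccV⇒ccCmu⇒cccYmu⇒cccScmu⇒cccYcmu⇒cccccVcmu⇒cccccCmucmu⇒cccccucmmucmu

S ⇒ Y   [S → Y]
Y ⇒ ccV   [Y → c c V]
ccV ⇒ ccCmu   [V → C m u]
ccCmu ⇒ cccYmu   [C → c Y]
cccYmu ⇒ cccScmu   [Y → S c]
cccScmu ⇒ cccYcmu   [S → Y]
cccYcmu ⇒ cccccVcmu   [Y → c c V]
cccccVcmu ⇒ cccccCmucmu   [V → C m u]
cccccCmucmu ⇒ cccccucmmucmu   [C → u c m]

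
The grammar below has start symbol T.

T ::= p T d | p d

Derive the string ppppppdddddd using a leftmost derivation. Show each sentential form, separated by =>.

T => pTd => ppTdd => pppTddd => ppppTdddd => pppppTddddd => ppppppdddddd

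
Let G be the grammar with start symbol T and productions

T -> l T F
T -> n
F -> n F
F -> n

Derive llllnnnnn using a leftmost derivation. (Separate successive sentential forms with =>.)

T => lTF   [T -> l T F]
lTF => llTFF   [T -> l T F]
llTFF => lllTFFF   [T -> l T F]
lllTFFF => llllTFFFF   [T -> l T F]
llllTFFFF => llllnFFFF   [T -> n]
llllnFFFF => llllnnFFF   [F -> n]
llllnnFFF => llllnnnFF   [F -> n]
llllnnnFF => llllnnnnF   [F -> n]
llllnnnnF => llllnnnnn   [F -> n]

T=>lTF=>llTFF=>lllTFFF=>llllTFFFF=>llllnFFFF=>llllnnFFF=>llllnnnFF=>llllnnnnF=>llllnnnnn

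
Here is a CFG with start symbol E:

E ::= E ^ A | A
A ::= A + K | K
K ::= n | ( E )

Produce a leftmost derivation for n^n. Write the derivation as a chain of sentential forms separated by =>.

E => E^A => A^A => K^A => n^A => n^K => n^n

E => E^A   [E ::= E ^ A]
E^A => A^A   [E ::= A]
A^A => K^A   [A ::= K]
K^A => n^A   [K ::= n]
n^A => n^K   [A ::= K]
n^K => n^n   [K ::= n]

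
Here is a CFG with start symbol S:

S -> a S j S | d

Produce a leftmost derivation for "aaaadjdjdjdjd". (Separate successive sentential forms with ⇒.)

S ⇒ aSjS ⇒ aaSjSjS ⇒ aaaSjSjSjS ⇒ aaaaSjSjSjSjS ⇒ aaaadjSjSjSjS ⇒ aaaadjdjSjSjS ⇒ aaaadjdjdjSjS ⇒ aaaadjdjdjdjS ⇒ aaaadjdjdjdjd

S ⇒ aSjS   [S -> a S j S]
aSjS ⇒ aaSjSjS   [S -> a S j S]
aaSjSjS ⇒ aaaSjSjSjS   [S -> a S j S]
aaaSjSjSjS ⇒ aaaaSjSjSjSjS   [S -> a S j S]
aaaaSjSjSjSjS ⇒ aaaadjSjSjSjS   [S -> d]
aaaadjSjSjSjS ⇒ aaaadjdjSjSjS   [S -> d]
aaaadjdjSjSjS ⇒ aaaadjdjdjSjS   [S -> d]
aaaadjdjdjSjS ⇒ aaaadjdjdjdjS   [S -> d]
aaaadjdjdjdjS ⇒ aaaadjdjdjdjd   [S -> d]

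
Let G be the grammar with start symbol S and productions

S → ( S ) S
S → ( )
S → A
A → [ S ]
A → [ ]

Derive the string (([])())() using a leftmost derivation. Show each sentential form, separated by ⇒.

S ⇒ (S)S ⇒ ((S)S)S ⇒ ((A)S)S ⇒ (([])S)S ⇒ (([])())S ⇒ (([])())()

S ⇒ (S)S   [S → ( S ) S]
(S)S ⇒ ((S)S)S   [S → ( S ) S]
((S)S)S ⇒ ((A)S)S   [S → A]
((A)S)S ⇒ (([])S)S   [A → [ ]]
(([])S)S ⇒ (([])())S   [S → ( )]
(([])())S ⇒ (([])())()   [S → ( )]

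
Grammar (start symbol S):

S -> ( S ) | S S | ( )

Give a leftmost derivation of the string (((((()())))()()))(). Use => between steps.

S => SS   [S -> S S]
SS => (S)S   [S -> ( S )]
(S)S => ((S))S   [S -> ( S )]
((S))S => ((SS))S   [S -> S S]
((SS))S => ((SSS))S   [S -> S S]
((SSS))S => (((S)SS))S   [S -> ( S )]
(((S)SS))S => ((((S))SS))S   [S -> ( S )]
((((S))SS))S => (((((S)))SS))S   [S -> ( S )]
(((((S)))SS))S => (((((SS)))SS))S   [S -> S S]
(((((SS)))SS))S => (((((()S)))SS))S   [S -> ( )]
(((((()S)))SS))S => (((((()())))SS))S   [S -> ( )]
(((((()())))SS))S => (((((()())))()S))S   [S -> ( )]
(((((()())))()S))S => (((((()())))()()))S   [S -> ( )]
(((((()())))()()))S => (((((()())))()()))()   [S -> ( )]

S=>SS=>(S)S=>((S))S=>((SS))S=>((SSS))S=>(((S)SS))S=>((((S))SS))S=>(((((S)))SS))S=>(((((SS)))SS))S=>(((((()S)))SS))S=>(((((()())))SS))S=>(((((()())))()S))S=>(((((()())))()()))S=>(((((()())))()()))()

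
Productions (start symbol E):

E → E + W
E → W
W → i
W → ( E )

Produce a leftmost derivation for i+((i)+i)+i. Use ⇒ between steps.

E⇒E+W⇒E+W+W⇒W+W+W⇒i+W+W⇒i+(E)+W⇒i+(E+W)+W⇒i+(W+W)+W⇒i+((E)+W)+W⇒i+((W)+W)+W⇒i+((i)+W)+W⇒i+((i)+i)+W⇒i+((i)+i)+i

E ⇒ E+W   [E → E + W]
E+W ⇒ E+W+W   [E → E + W]
E+W+W ⇒ W+W+W   [E → W]
W+W+W ⇒ i+W+W   [W → i]
i+W+W ⇒ i+(E)+W   [W → ( E )]
i+(E)+W ⇒ i+(E+W)+W   [E → E + W]
i+(E+W)+W ⇒ i+(W+W)+W   [E → W]
i+(W+W)+W ⇒ i+((E)+W)+W   [W → ( E )]
i+((E)+W)+W ⇒ i+((W)+W)+W   [E → W]
i+((W)+W)+W ⇒ i+((i)+W)+W   [W → i]
i+((i)+W)+W ⇒ i+((i)+i)+W   [W → i]
i+((i)+i)+W ⇒ i+((i)+i)+i   [W → i]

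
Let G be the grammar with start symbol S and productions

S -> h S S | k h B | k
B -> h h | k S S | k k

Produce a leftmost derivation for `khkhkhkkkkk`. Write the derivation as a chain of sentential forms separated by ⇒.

S ⇒ khB   [S -> k h B]
khB ⇒ khkSS   [B -> k S S]
khkSS ⇒ khkhSSS   [S -> h S S]
khkhSSS ⇒ khkhkhBSS   [S -> k h B]
khkhkhBSS ⇒ khkhkhkSSSS   [B -> k S S]
khkhkhkSSSS ⇒ khkhkhkkSSS   [S -> k]
khkhkhkkSSS ⇒ khkhkhkkkSS   [S -> k]
khkhkhkkkSS ⇒ khkhkhkkkkS   [S -> k]
khkhkhkkkkS ⇒ khkhkhkkkkk   [S -> k]

S ⇒ khB ⇒ khkSS ⇒ khkhSSS ⇒ khkhkhBSS ⇒ khkhkhkSSSS ⇒ khkhkhkkSSS ⇒ khkhkhkkkSS ⇒ khkhkhkkkkS ⇒ khkhkhkkkkk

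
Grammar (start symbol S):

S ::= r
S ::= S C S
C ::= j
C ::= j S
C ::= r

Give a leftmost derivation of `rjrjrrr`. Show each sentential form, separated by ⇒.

S ⇒ SCS ⇒ SCSCS ⇒ SCSCSCS ⇒ rCSCSCS ⇒ rjSCSCS ⇒ rjrCSCS ⇒ rjrjSCS ⇒ rjrjrCS ⇒ rjrjrrS ⇒ rjrjrrr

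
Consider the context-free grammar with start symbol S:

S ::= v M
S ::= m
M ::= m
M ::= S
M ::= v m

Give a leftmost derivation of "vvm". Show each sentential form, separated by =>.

S => vM => vS => vvM => vvm

S => vM   [S ::= v M]
vM => vS   [M ::= S]
vS => vvM   [S ::= v M]
vvM => vvm   [M ::= m]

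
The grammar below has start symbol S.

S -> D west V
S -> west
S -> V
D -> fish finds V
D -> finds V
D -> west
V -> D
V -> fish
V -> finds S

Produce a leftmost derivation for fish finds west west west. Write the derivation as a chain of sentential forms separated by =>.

S => D west V => fish finds V west V => fish finds D west V => fish finds west west V => fish finds west west D => fish finds west west west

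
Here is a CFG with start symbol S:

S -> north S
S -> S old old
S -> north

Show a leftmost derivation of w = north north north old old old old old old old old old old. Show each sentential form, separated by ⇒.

S ⇒ S old old   [S -> S old old]
S old old ⇒ S old old old old   [S -> S old old]
S old old old old ⇒ north S old old old old   [S -> north S]
north S old old old old ⇒ north S old old old old old old   [S -> S old old]
north S old old old old old old ⇒ north S old old old old old old old old   [S -> S old old]
north S old old old old old old old old ⇒ north S old old old old old old old old old old   [S -> S old old]
north S old old old old old old old old old old ⇒ north north S old old old old old old old old old old   [S -> north S]
north north S old old old old old old old old old old ⇒ north north north old old old old old old old old old old   [S -> north]

S ⇒ S old old ⇒ S old old old old ⇒ north S old old old old ⇒ north S old old old old old old ⇒ north S old old old old old old old old ⇒ north S old old old old old old old old old old ⇒ north north S old old old old old old old old old old ⇒ north north north old old old old old old old old old old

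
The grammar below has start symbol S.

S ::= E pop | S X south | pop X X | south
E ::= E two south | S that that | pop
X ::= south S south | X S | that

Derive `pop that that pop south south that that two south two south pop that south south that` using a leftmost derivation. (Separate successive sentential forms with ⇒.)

S ⇒ pop X X   [S ::= pop X X]
pop X X ⇒ pop that X   [X ::= that]
pop that X ⇒ pop that X S   [X ::= X S]
pop that X S ⇒ pop that that S   [X ::= that]
pop that that S ⇒ pop that that pop X X   [S ::= pop X X]
pop that that pop X X ⇒ pop that that pop south S south X   [X ::= south S south]
pop that that pop south S south X ⇒ pop that that pop south S X south south X   [S ::= S X south]
pop that that pop south S X south south X ⇒ pop that that pop south E pop X south south X   [S ::= E pop]
pop that that pop south E pop X south south X ⇒ pop that that pop south E two south pop X south south X   [E ::= E two south]
pop that that pop south E two south pop X south south X ⇒ pop that that pop south E two south two south pop X south south X   [E ::= E two south]
pop that that pop south E two south two south pop X south south X ⇒ pop that that pop south S that that two south two south pop X south south X   [E ::= S that that]
pop that that pop south S that that two south two south pop X south south X ⇒ pop that that pop south south that that two south two south pop X south south X   [S ::= south]
pop that that pop south south that that two south two south pop X south south X ⇒ pop that that pop south south that that two south two south pop that south south X   [X ::= that]
pop that that pop south south that that two south two south pop that south south X ⇒ pop that that pop south south that that two south two south pop that south south that   [X ::= that]

S ⇒ pop X X ⇒ pop that X ⇒ pop that X S ⇒ pop that that S ⇒ pop that that pop X X ⇒ pop that that pop south S south X ⇒ pop that that pop south S X south south X ⇒ pop that that pop south E pop X south south X ⇒ pop that that pop south E two south pop X south south X ⇒ pop that that pop south E two south two south pop X south south X ⇒ pop that that pop south S that that two south two south pop X south south X ⇒ pop that that pop south south that that two south two south pop X south south X ⇒ pop that that pop south south that that two south two south pop that south south X ⇒ pop that that pop south south that that two south two south pop that south south that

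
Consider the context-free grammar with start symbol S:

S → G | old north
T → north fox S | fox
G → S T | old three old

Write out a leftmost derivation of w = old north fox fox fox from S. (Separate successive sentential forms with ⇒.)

S ⇒ G   [S → G]
G ⇒ S T   [G → S T]
S T ⇒ G T   [S → G]
G T ⇒ S T T   [G → S T]
S T T ⇒ G T T   [S → G]
G T T ⇒ S T T T   [G → S T]
S T T T ⇒ old north T T T   [S → old north]
old north T T T ⇒ old north fox T T   [T → fox]
old north fox T T ⇒ old north fox fox T   [T → fox]
old north fox fox T ⇒ old north fox fox fox   [T → fox]

S ⇒ G ⇒ S T ⇒ G T ⇒ S T T ⇒ G T T ⇒ S T T T ⇒ old north T T T ⇒ old north fox T T ⇒ old north fox fox T ⇒ old north fox fox fox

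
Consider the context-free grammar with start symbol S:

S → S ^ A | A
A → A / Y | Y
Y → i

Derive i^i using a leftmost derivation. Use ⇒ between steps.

S ⇒ S^A ⇒ A^A ⇒ Y^A ⇒ i^A ⇒ i^Y ⇒ i^i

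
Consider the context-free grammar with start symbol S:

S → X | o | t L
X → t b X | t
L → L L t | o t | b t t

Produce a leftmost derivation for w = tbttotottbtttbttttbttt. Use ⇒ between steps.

S ⇒ tL   [S → t L]
tL ⇒ tLLt   [L → L L t]
tLLt ⇒ tLLtLt   [L → L L t]
tLLtLt ⇒ tbttLtLt   [L → b t t]
tbttLtLt ⇒ tbttLLttLt   [L → L L t]
tbttLLttLt ⇒ tbttLLtLttLt   [L → L L t]
tbttLLtLttLt ⇒ tbttLLtLtLttLt   [L → L L t]
tbttLLtLtLttLt ⇒ tbttotLtLtLttLt   [L → o t]
tbttotLtLtLttLt ⇒ tbttotottLtLttLt   [L → o t]
tbttotottLtLttLt ⇒ tbttotottbtttLttLt   [L → b t t]
tbttotottbtttLttLt ⇒ tbttotottbtttbttttLt   [L → b t t]
tbttotottbtttbttttLt ⇒ tbttotottbtttbttttbttt   [L → b t t]

S ⇒ tL ⇒ tLLt ⇒ tLLtLt ⇒ tbttLtLt ⇒ tbttLLttLt ⇒ tbttLLtLttLt ⇒ tbttLLtLtLttLt ⇒ tbttotLtLtLttLt ⇒ tbttotottLtLttLt ⇒ tbttotottbtttLttLt ⇒ tbttotottbtttbttttLt ⇒ tbttotottbtttbttttbttt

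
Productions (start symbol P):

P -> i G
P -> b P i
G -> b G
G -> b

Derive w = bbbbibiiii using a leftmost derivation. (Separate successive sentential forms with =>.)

P => bPi => bbPii => bbbPiii => bbbbPiiii => bbbbiGiiii => bbbbibiiii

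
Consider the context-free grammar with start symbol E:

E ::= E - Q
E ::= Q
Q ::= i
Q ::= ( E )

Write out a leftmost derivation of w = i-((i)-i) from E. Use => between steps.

E=>E-Q=>Q-Q=>i-Q=>i-(E)=>i-(E-Q)=>i-(Q-Q)=>i-((E)-Q)=>i-((Q)-Q)=>i-((i)-Q)=>i-((i)-i)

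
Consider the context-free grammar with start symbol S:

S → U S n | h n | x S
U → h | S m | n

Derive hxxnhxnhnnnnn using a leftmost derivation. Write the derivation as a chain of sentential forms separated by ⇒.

S⇒USn⇒hSn⇒hxSn⇒hxxSn⇒hxxUSnn⇒hxxnSnn⇒hxxnUSnnn⇒hxxnhSnnn⇒hxxnhxSnnn⇒hxxnhxUSnnnn⇒hxxnhxnSnnnn⇒hxxnhxnhnnnnn

S ⇒ USn   [S → U S n]
USn ⇒ hSn   [U → h]
hSn ⇒ hxSn   [S → x S]
hxSn ⇒ hxxSn   [S → x S]
hxxSn ⇒ hxxUSnn   [S → U S n]
hxxUSnn ⇒ hxxnSnn   [U → n]
hxxnSnn ⇒ hxxnUSnnn   [S → U S n]
hxxnUSnnn ⇒ hxxnhSnnn   [U → h]
hxxnhSnnn ⇒ hxxnhxSnnn   [S → x S]
hxxnhxSnnn ⇒ hxxnhxUSnnnn   [S → U S n]
hxxnhxUSnnnn ⇒ hxxnhxnSnnnn   [U → n]
hxxnhxnSnnnn ⇒ hxxnhxnhnnnnn   [S → h n]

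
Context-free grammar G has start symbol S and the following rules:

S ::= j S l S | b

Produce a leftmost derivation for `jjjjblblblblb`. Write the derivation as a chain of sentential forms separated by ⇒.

S ⇒ jSlS   [S ::= j S l S]
jSlS ⇒ jjSlSlS   [S ::= j S l S]
jjSlSlS ⇒ jjjSlSlSlS   [S ::= j S l S]
jjjSlSlSlS ⇒ jjjjSlSlSlSlS   [S ::= j S l S]
jjjjSlSlSlSlS ⇒ jjjjblSlSlSlS   [S ::= b]
jjjjblSlSlSlS ⇒ jjjjblblSlSlS   [S ::= b]
jjjjblblSlSlS ⇒ jjjjblblblSlS   [S ::= b]
jjjjblblblSlS ⇒ jjjjblblblblS   [S ::= b]
jjjjblblblblS ⇒ jjjjblblblblb   [S ::= b]

S ⇒ jSlS ⇒ jjSlSlS ⇒ jjjSlSlSlS ⇒ jjjjSlSlSlSlS ⇒ jjjjblSlSlSlS ⇒ jjjjblblSlSlS ⇒ jjjjblblblSlS ⇒ jjjjblblblblS ⇒ jjjjblblblblb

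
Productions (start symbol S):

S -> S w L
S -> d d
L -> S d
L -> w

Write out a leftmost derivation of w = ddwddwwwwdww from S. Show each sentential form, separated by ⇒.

S⇒SwL⇒SwLwL⇒ddwLwL⇒ddwSdwL⇒ddwSwLdwL⇒ddwSwLwLdwL⇒ddwddwLwLdwL⇒ddwddwwwLdwL⇒ddwddwwwwdwL⇒ddwddwwwwdww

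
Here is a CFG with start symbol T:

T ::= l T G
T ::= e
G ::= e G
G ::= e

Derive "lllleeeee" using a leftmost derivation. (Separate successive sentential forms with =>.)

T => lTG   [T ::= l T G]
lTG => llTGG   [T ::= l T G]
llTGG => lllTGGG   [T ::= l T G]
lllTGGG => llllTGGGG   [T ::= l T G]
llllTGGGG => lllleGGGG   [T ::= e]
lllleGGGG => lllleeGGG   [G ::= e]
lllleeGGG => lllleeeGG   [G ::= e]
lllleeeGG => lllleeeeG   [G ::= e]
lllleeeeG => lllleeeee   [G ::= e]

T=>lTG=>llTGG=>lllTGGG=>llllTGGGG=>lllleGGGG=>lllleeGGG=>lllleeeGG=>lllleeeeG=>lllleeeee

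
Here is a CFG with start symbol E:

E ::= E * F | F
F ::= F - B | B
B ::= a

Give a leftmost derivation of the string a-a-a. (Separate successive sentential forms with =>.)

E => F => F-B => F-B-B => B-B-B => a-B-B => a-a-B => a-a-a

E => F   [E ::= F]
F => F-B   [F ::= F - B]
F-B => F-B-B   [F ::= F - B]
F-B-B => B-B-B   [F ::= B]
B-B-B => a-B-B   [B ::= a]
a-B-B => a-a-B   [B ::= a]
a-a-B => a-a-a   [B ::= a]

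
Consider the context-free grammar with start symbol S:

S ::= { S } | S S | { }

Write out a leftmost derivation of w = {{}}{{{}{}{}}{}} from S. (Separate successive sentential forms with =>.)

S => SS => {S}S => {{}}S => {{}}{S} => {{}}{SS} => {{}}{{S}S} => {{}}{{SS}S} => {{}}{{SSS}S} => {{}}{{{}SS}S} => {{}}{{{}{}S}S} => {{}}{{{}{}{}}S} => {{}}{{{}{}{}}{}}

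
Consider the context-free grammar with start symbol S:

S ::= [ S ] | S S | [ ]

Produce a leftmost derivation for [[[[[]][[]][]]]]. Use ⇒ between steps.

S ⇒ [S] ⇒ [[S]] ⇒ [[[S]]] ⇒ [[[SS]]] ⇒ [[[SSS]]] ⇒ [[[[S]SS]]] ⇒ [[[[[]]SS]]] ⇒ [[[[[]][S]S]]] ⇒ [[[[[]][[]]S]]] ⇒ [[[[[]][[]][]]]]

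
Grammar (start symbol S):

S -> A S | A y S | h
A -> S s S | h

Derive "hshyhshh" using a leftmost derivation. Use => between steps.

S => AS => SsSS => AySsSS => SsSySsSS => hsSySsSS => hshySsSS => hshyhsSS => hshyhshS => hshyhshh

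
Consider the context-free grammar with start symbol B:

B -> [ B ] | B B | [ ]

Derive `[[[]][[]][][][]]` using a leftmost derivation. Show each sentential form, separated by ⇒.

B⇒[B]⇒[BB]⇒[[B]B]⇒[[[]]B]⇒[[[]]BB]⇒[[[]]BBB]⇒[[[]]BBBB]⇒[[[]][B]BBB]⇒[[[]][[]]BBB]⇒[[[]][[]][]BB]⇒[[[]][[]][][]B]⇒[[[]][[]][][][]]

B ⇒ [B]   [B -> [ B ]]
[B] ⇒ [BB]   [B -> B B]
[BB] ⇒ [[B]B]   [B -> [ B ]]
[[B]B] ⇒ [[[]]B]   [B -> [ ]]
[[[]]B] ⇒ [[[]]BB]   [B -> B B]
[[[]]BB] ⇒ [[[]]BBB]   [B -> B B]
[[[]]BBB] ⇒ [[[]]BBBB]   [B -> B B]
[[[]]BBBB] ⇒ [[[]][B]BBB]   [B -> [ B ]]
[[[]][B]BBB] ⇒ [[[]][[]]BBB]   [B -> [ ]]
[[[]][[]]BBB] ⇒ [[[]][[]][]BB]   [B -> [ ]]
[[[]][[]][]BB] ⇒ [[[]][[]][][]B]   [B -> [ ]]
[[[]][[]][][]B] ⇒ [[[]][[]][][][]]   [B -> [ ]]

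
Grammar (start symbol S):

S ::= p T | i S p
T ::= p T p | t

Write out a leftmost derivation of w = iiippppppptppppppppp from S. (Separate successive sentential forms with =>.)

S => iSp => iiSpp => iiiSppp => iiipTppp => iiippTpppp => iiipppTppppp => iiippppTpppppp => iiipppppTppppppp => iiippppppTpppppppp => iiipppppppTppppppppp => iiippppppptppppppppp

S => iSp   [S ::= i S p]
iSp => iiSpp   [S ::= i S p]
iiSpp => iiiSppp   [S ::= i S p]
iiiSppp => iiipTppp   [S ::= p T]
iiipTppp => iiippTpppp   [T ::= p T p]
iiippTpppp => iiipppTppppp   [T ::= p T p]
iiipppTppppp => iiippppTpppppp   [T ::= p T p]
iiippppTpppppp => iiipppppTppppppp   [T ::= p T p]
iiipppppTppppppp => iiippppppTpppppppp   [T ::= p T p]
iiippppppTpppppppp => iiipppppppTppppppppp   [T ::= p T p]
iiipppppppTppppppppp => iiippppppptppppppppp   [T ::= t]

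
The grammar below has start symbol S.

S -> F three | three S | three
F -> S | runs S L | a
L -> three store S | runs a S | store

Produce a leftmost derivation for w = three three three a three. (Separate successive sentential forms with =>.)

S => three S => three three S => three three three S => three three three F three => three three three a three

S => three S   [S -> three S]
three S => three three S   [S -> three S]
three three S => three three three S   [S -> three S]
three three three S => three three three F three   [S -> F three]
three three three F three => three three three a three   [F -> a]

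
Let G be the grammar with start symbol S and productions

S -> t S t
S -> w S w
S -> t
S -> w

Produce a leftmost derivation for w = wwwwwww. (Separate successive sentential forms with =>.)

S => wSw   [S -> w S w]
wSw => wwSww   [S -> w S w]
wwSww => wwwSwww   [S -> w S w]
wwwSwww => wwwwwww   [S -> w]

S => wSw => wwSww => wwwSwww => wwwwwww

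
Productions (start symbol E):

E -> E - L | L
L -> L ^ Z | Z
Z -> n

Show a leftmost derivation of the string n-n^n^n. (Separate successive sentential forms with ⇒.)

E ⇒ E-L ⇒ L-L ⇒ Z-L ⇒ n-L ⇒ n-L^Z ⇒ n-L^Z^Z ⇒ n-Z^Z^Z ⇒ n-n^Z^Z ⇒ n-n^n^Z ⇒ n-n^n^n

E ⇒ E-L   [E -> E - L]
E-L ⇒ L-L   [E -> L]
L-L ⇒ Z-L   [L -> Z]
Z-L ⇒ n-L   [Z -> n]
n-L ⇒ n-L^Z   [L -> L ^ Z]
n-L^Z ⇒ n-L^Z^Z   [L -> L ^ Z]
n-L^Z^Z ⇒ n-Z^Z^Z   [L -> Z]
n-Z^Z^Z ⇒ n-n^Z^Z   [Z -> n]
n-n^Z^Z ⇒ n-n^n^Z   [Z -> n]
n-n^n^Z ⇒ n-n^n^n   [Z -> n]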